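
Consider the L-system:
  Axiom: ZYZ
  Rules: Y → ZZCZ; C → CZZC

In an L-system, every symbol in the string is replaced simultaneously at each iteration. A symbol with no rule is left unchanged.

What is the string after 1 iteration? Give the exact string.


Answer: ZZZCZZ

Derivation:
Step 0: ZYZ
Step 1: ZZZCZZ


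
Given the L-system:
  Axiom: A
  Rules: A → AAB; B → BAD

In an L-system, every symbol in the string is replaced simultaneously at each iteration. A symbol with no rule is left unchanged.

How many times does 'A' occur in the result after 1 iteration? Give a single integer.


Step 0: A  (1 'A')
Step 1: AAB  (2 'A')

Answer: 2


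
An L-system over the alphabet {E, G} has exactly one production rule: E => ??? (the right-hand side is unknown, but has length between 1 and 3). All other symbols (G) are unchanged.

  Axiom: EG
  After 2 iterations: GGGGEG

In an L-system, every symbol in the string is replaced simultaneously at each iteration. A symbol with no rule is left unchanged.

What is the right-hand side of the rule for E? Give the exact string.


Trying E => GGE:
  Step 0: EG
  Step 1: GGEG
  Step 2: GGGGEG
Matches the given result.

Answer: GGE


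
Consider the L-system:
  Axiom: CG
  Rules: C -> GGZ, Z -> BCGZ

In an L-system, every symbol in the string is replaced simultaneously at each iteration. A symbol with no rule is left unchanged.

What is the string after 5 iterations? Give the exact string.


Step 0: CG
Step 1: GGZG
Step 2: GGBCGZG
Step 3: GGBGGZGBCGZG
Step 4: GGBGGBCGZGBGGZGBCGZG
Step 5: GGBGGBGGZGBCGZGBGGBCGZGBGGZGBCGZG

Answer: GGBGGBGGZGBCGZGBGGBCGZGBGGZGBCGZG


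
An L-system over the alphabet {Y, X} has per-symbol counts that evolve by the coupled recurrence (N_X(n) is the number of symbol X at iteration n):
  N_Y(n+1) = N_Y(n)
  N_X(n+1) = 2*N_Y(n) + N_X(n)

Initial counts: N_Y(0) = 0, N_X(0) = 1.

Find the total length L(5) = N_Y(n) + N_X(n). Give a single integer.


Answer: 1

Derivation:
Step 0: N_Y=0, N_X=1, L=1
Step 1: N_Y=0, N_X=1, L=1
Step 2: N_Y=0, N_X=1, L=1
Step 3: N_Y=0, N_X=1, L=1
Step 4: N_Y=0, N_X=1, L=1
Step 5: N_Y=0, N_X=1, L=1


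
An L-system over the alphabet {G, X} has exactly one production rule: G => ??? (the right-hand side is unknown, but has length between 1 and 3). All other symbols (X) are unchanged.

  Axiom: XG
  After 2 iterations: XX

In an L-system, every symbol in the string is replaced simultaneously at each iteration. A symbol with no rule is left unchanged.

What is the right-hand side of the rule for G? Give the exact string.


Trying G => X:
  Step 0: XG
  Step 1: XX
  Step 2: XX
Matches the given result.

Answer: X


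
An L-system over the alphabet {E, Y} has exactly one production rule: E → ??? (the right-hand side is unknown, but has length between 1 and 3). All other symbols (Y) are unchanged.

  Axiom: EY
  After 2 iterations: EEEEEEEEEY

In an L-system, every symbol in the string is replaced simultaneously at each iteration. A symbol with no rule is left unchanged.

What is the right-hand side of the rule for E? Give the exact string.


Answer: EEE

Derivation:
Trying E → EEE:
  Step 0: EY
  Step 1: EEEY
  Step 2: EEEEEEEEEY
Matches the given result.


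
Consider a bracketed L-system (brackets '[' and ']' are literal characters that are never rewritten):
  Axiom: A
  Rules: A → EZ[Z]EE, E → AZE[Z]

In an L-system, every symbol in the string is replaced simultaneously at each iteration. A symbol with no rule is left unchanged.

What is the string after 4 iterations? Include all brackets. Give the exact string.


Answer: AZE[Z]Z[Z]AZE[Z]AZE[Z]ZEZ[Z]EEZAZE[Z][Z][Z]Z[Z]AZE[Z]Z[Z]AZE[Z]AZE[Z]ZEZ[Z]EEZAZE[Z][Z][Z]AZE[Z]Z[Z]AZE[Z]AZE[Z]ZEZ[Z]EEZAZE[Z][Z][Z]

Derivation:
Step 0: A
Step 1: EZ[Z]EE
Step 2: AZE[Z]Z[Z]AZE[Z]AZE[Z]
Step 3: EZ[Z]EEZAZE[Z][Z]Z[Z]EZ[Z]EEZAZE[Z][Z]EZ[Z]EEZAZE[Z][Z]
Step 4: AZE[Z]Z[Z]AZE[Z]AZE[Z]ZEZ[Z]EEZAZE[Z][Z][Z]Z[Z]AZE[Z]Z[Z]AZE[Z]AZE[Z]ZEZ[Z]EEZAZE[Z][Z][Z]AZE[Z]Z[Z]AZE[Z]AZE[Z]ZEZ[Z]EEZAZE[Z][Z][Z]


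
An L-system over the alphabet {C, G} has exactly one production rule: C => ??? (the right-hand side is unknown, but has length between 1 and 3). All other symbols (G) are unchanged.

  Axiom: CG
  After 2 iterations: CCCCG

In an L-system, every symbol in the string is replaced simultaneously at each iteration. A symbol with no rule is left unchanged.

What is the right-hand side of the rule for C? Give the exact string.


Answer: CC

Derivation:
Trying C => CC:
  Step 0: CG
  Step 1: CCG
  Step 2: CCCCG
Matches the given result.


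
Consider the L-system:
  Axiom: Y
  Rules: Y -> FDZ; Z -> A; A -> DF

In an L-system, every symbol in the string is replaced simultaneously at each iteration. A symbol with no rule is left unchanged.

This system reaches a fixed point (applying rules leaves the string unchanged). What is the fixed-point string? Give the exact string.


Step 0: Y
Step 1: FDZ
Step 2: FDA
Step 3: FDDF
Step 4: FDDF  (unchanged — fixed point at step 3)

Answer: FDDF


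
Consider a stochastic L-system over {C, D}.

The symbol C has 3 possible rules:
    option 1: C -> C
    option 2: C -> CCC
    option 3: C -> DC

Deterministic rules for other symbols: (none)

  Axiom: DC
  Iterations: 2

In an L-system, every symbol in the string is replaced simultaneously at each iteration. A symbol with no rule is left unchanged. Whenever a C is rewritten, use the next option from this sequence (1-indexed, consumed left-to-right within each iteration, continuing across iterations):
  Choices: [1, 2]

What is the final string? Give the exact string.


Answer: DCCC

Derivation:
Step 0: DC
Step 1: DC  (used choices [1])
Step 2: DCCC  (used choices [2])


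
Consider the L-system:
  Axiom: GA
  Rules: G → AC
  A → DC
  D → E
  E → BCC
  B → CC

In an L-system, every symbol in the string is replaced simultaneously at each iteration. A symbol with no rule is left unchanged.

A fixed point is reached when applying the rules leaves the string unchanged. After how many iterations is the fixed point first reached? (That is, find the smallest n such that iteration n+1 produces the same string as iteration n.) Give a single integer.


Step 0: GA
Step 1: ACDC
Step 2: DCCEC
Step 3: ECCBCCC
Step 4: BCCCCCCCCC
Step 5: CCCCCCCCCCC
Step 6: CCCCCCCCCCC  (unchanged — fixed point at step 5)

Answer: 5


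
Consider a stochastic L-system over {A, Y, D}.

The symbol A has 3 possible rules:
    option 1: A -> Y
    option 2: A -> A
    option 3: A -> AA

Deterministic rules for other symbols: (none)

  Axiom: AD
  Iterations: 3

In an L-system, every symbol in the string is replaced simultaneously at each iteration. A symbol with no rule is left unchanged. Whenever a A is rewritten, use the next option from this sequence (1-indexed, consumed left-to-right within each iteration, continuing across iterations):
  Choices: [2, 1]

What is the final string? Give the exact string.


Step 0: AD
Step 1: AD  (used choices [2])
Step 2: YD  (used choices [1])
Step 3: YD  (used choices [])

Answer: YD


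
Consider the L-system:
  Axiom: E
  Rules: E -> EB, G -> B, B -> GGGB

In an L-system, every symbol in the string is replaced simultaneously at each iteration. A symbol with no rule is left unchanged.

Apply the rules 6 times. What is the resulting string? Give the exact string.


Answer: EBGGGBBBBGGGBGGGBGGGBGGGBBBBGGGBBBBGGGBBBBGGGBBBBGGGBGGGBGGGBGGGBBBBGGGBGGGBGGGBGGGBBBBGGGBGGGBGGGBGGGBBBBGGGBGGGBGGGBGGGBBBBGGGBBBBGGGBBBBGGGBBBBGGGBGGGBGGGBGGGBBBBGGGB

Derivation:
Step 0: E
Step 1: EB
Step 2: EBGGGB
Step 3: EBGGGBBBBGGGB
Step 4: EBGGGBBBBGGGBGGGBGGGBGGGBBBBGGGB
Step 5: EBGGGBBBBGGGBGGGBGGGBGGGBBBBGGGBBBBGGGBBBBGGGBBBBGGGBGGGBGGGBGGGBBBBGGGB
Step 6: EBGGGBBBBGGGBGGGBGGGBGGGBBBBGGGBBBBGGGBBBBGGGBBBBGGGBGGGBGGGBGGGBBBBGGGBGGGBGGGBGGGBBBBGGGBGGGBGGGBGGGBBBBGGGBGGGBGGGBGGGBBBBGGGBBBBGGGBBBBGGGBBBBGGGBGGGBGGGBGGGBBBBGGGB


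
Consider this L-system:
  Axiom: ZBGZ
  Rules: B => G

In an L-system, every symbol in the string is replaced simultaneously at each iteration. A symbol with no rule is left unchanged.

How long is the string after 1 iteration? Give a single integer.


Step 0: length = 4
Step 1: length = 4

Answer: 4


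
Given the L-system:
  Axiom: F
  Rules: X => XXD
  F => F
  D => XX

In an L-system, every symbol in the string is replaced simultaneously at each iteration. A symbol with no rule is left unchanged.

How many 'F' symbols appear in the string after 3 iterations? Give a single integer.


Answer: 1

Derivation:
Step 0: F  (1 'F')
Step 1: F  (1 'F')
Step 2: F  (1 'F')
Step 3: F  (1 'F')


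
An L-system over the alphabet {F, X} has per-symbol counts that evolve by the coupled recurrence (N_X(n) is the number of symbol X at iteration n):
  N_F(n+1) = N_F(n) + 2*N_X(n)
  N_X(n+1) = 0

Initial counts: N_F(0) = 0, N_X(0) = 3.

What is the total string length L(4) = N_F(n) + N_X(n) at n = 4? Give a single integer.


Answer: 6

Derivation:
Step 0: N_F=0, N_X=3, L=3
Step 1: N_F=6, N_X=0, L=6
Step 2: N_F=6, N_X=0, L=6
Step 3: N_F=6, N_X=0, L=6
Step 4: N_F=6, N_X=0, L=6


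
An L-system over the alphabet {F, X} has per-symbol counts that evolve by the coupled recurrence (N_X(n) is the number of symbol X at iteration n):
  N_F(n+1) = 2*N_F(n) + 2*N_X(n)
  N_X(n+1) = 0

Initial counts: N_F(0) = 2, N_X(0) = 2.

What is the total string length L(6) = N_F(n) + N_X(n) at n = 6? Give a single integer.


Answer: 256

Derivation:
Step 0: N_F=2, N_X=2, L=4
Step 1: N_F=8, N_X=0, L=8
Step 2: N_F=16, N_X=0, L=16
Step 3: N_F=32, N_X=0, L=32
Step 4: N_F=64, N_X=0, L=64
Step 5: N_F=128, N_X=0, L=128
Step 6: N_F=256, N_X=0, L=256


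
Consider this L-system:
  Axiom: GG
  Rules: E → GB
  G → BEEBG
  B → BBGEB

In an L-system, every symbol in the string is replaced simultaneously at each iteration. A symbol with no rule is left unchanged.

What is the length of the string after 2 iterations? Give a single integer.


Answer: 38

Derivation:
Step 0: length = 2
Step 1: length = 10
Step 2: length = 38


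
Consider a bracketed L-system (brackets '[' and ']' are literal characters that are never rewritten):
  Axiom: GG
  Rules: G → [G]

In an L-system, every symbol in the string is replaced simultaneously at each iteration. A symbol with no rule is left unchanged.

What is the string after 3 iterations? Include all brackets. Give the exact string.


Step 0: GG
Step 1: [G][G]
Step 2: [[G]][[G]]
Step 3: [[[G]]][[[G]]]

Answer: [[[G]]][[[G]]]


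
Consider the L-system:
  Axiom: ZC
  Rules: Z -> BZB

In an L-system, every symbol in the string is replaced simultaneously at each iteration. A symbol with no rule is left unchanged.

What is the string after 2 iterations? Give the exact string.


Answer: BBZBBC

Derivation:
Step 0: ZC
Step 1: BZBC
Step 2: BBZBBC


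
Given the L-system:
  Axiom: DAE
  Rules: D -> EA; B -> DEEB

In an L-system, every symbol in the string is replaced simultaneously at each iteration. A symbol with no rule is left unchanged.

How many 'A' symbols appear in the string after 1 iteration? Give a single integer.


Step 0: DAE  (1 'A')
Step 1: EAAE  (2 'A')

Answer: 2


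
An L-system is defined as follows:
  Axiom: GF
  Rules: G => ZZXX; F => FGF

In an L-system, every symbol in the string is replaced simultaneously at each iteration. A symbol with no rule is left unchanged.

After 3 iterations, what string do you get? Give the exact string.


Answer: ZZXXFGFZZXXFGFZZXXFGFZZXXFGF

Derivation:
Step 0: GF
Step 1: ZZXXFGF
Step 2: ZZXXFGFZZXXFGF
Step 3: ZZXXFGFZZXXFGFZZXXFGFZZXXFGF


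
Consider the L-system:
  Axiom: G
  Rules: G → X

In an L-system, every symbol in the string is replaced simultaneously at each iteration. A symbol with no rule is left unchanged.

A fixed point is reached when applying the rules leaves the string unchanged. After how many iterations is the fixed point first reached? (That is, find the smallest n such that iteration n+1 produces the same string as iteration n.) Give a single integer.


Step 0: G
Step 1: X
Step 2: X  (unchanged — fixed point at step 1)

Answer: 1


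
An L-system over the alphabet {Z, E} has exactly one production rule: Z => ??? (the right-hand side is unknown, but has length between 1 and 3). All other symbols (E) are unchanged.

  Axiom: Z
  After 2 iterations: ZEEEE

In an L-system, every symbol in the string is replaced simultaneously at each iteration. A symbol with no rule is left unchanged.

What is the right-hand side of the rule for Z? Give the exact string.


Answer: ZEE

Derivation:
Trying Z => ZEE:
  Step 0: Z
  Step 1: ZEE
  Step 2: ZEEEE
Matches the given result.


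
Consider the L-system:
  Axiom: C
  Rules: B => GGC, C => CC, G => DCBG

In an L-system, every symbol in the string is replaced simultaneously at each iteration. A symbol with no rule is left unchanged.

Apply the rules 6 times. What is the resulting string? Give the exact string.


Step 0: C
Step 1: CC
Step 2: CCCC
Step 3: CCCCCCCC
Step 4: CCCCCCCCCCCCCCCC
Step 5: CCCCCCCCCCCCCCCCCCCCCCCCCCCCCCCC
Step 6: CCCCCCCCCCCCCCCCCCCCCCCCCCCCCCCCCCCCCCCCCCCCCCCCCCCCCCCCCCCCCCCC

Answer: CCCCCCCCCCCCCCCCCCCCCCCCCCCCCCCCCCCCCCCCCCCCCCCCCCCCCCCCCCCCCCCC


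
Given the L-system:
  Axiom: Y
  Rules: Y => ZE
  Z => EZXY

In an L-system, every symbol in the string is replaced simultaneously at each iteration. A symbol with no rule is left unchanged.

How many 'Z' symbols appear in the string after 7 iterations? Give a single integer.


Step 0: Y  (0 'Z')
Step 1: ZE  (1 'Z')
Step 2: EZXYE  (1 'Z')
Step 3: EEZXYXZEE  (2 'Z')
Step 4: EEEZXYXZEXEZXYEE  (3 'Z')
Step 5: EEEEZXYXZEXEZXYEXEEZXYXZEEE  (5 'Z')
Step 6: EEEEEZXYXZEXEZXYEXEEZXYXZEEXEEEZXYXZEXEZXYEEE  (8 'Z')
Step 7: EEEEEEZXYXZEXEZXYEXEEZXYXZEEXEEEZXYXZEXEZXYEEXEEEEZXYXZEXEZXYEXEEZXYXZEEEE  (13 'Z')

Answer: 13


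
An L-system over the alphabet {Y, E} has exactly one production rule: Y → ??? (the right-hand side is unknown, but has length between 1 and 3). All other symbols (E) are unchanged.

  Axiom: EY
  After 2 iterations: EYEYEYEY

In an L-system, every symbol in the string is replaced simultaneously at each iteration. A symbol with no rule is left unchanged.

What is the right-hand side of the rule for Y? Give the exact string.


Trying Y → YEY:
  Step 0: EY
  Step 1: EYEY
  Step 2: EYEYEYEY
Matches the given result.

Answer: YEY


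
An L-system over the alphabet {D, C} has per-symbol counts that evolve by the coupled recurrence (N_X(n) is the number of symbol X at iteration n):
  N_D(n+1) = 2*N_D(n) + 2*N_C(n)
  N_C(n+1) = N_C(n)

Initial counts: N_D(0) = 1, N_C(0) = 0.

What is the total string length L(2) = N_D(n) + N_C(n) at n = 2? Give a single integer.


Answer: 4

Derivation:
Step 0: N_D=1, N_C=0, L=1
Step 1: N_D=2, N_C=0, L=2
Step 2: N_D=4, N_C=0, L=4


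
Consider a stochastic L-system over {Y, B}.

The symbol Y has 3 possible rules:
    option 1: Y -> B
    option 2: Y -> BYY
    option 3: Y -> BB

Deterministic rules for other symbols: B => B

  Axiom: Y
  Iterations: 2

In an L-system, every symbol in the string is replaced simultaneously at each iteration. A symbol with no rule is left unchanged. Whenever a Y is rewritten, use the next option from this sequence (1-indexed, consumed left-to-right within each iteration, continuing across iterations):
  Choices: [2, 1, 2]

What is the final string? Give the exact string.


Step 0: Y
Step 1: BYY  (used choices [2])
Step 2: BBBYY  (used choices [1, 2])

Answer: BBBYY


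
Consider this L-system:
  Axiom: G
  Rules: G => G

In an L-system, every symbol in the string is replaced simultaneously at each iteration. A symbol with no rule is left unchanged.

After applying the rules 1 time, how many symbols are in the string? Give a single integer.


Step 0: length = 1
Step 1: length = 1

Answer: 1


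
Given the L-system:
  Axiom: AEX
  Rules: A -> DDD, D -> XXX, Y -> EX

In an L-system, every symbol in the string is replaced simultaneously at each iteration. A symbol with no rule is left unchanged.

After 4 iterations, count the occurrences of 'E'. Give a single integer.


Step 0: AEX  (1 'E')
Step 1: DDDEX  (1 'E')
Step 2: XXXXXXXXXEX  (1 'E')
Step 3: XXXXXXXXXEX  (1 'E')
Step 4: XXXXXXXXXEX  (1 'E')

Answer: 1


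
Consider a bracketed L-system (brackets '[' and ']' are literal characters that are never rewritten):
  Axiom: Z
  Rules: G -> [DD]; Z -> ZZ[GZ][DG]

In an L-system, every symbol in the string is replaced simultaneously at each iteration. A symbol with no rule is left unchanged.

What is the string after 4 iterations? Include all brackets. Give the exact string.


Answer: ZZ[GZ][DG]ZZ[GZ][DG][[DD]ZZ[GZ][DG]][D[DD]]ZZ[GZ][DG]ZZ[GZ][DG][[DD]ZZ[GZ][DG]][D[DD]][[DD]ZZ[GZ][DG]ZZ[GZ][DG][[DD]ZZ[GZ][DG]][D[DD]]][D[DD]]ZZ[GZ][DG]ZZ[GZ][DG][[DD]ZZ[GZ][DG]][D[DD]]ZZ[GZ][DG]ZZ[GZ][DG][[DD]ZZ[GZ][DG]][D[DD]][[DD]ZZ[GZ][DG]ZZ[GZ][DG][[DD]ZZ[GZ][DG]][D[DD]]][D[DD]][[DD]ZZ[GZ][DG]ZZ[GZ][DG][[DD]ZZ[GZ][DG]][D[DD]]ZZ[GZ][DG]ZZ[GZ][DG][[DD]ZZ[GZ][DG]][D[DD]][[DD]ZZ[GZ][DG]ZZ[GZ][DG][[DD]ZZ[GZ][DG]][D[DD]]][D[DD]]][D[DD]]

Derivation:
Step 0: Z
Step 1: ZZ[GZ][DG]
Step 2: ZZ[GZ][DG]ZZ[GZ][DG][[DD]ZZ[GZ][DG]][D[DD]]
Step 3: ZZ[GZ][DG]ZZ[GZ][DG][[DD]ZZ[GZ][DG]][D[DD]]ZZ[GZ][DG]ZZ[GZ][DG][[DD]ZZ[GZ][DG]][D[DD]][[DD]ZZ[GZ][DG]ZZ[GZ][DG][[DD]ZZ[GZ][DG]][D[DD]]][D[DD]]
Step 4: ZZ[GZ][DG]ZZ[GZ][DG][[DD]ZZ[GZ][DG]][D[DD]]ZZ[GZ][DG]ZZ[GZ][DG][[DD]ZZ[GZ][DG]][D[DD]][[DD]ZZ[GZ][DG]ZZ[GZ][DG][[DD]ZZ[GZ][DG]][D[DD]]][D[DD]]ZZ[GZ][DG]ZZ[GZ][DG][[DD]ZZ[GZ][DG]][D[DD]]ZZ[GZ][DG]ZZ[GZ][DG][[DD]ZZ[GZ][DG]][D[DD]][[DD]ZZ[GZ][DG]ZZ[GZ][DG][[DD]ZZ[GZ][DG]][D[DD]]][D[DD]][[DD]ZZ[GZ][DG]ZZ[GZ][DG][[DD]ZZ[GZ][DG]][D[DD]]ZZ[GZ][DG]ZZ[GZ][DG][[DD]ZZ[GZ][DG]][D[DD]][[DD]ZZ[GZ][DG]ZZ[GZ][DG][[DD]ZZ[GZ][DG]][D[DD]]][D[DD]]][D[DD]]


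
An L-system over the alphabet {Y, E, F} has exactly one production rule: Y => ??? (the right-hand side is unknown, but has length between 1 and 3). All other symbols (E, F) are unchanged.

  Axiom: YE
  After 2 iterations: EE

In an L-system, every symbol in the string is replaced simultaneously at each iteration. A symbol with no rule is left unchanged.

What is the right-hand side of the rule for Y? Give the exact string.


Answer: E

Derivation:
Trying Y => E:
  Step 0: YE
  Step 1: EE
  Step 2: EE
Matches the given result.


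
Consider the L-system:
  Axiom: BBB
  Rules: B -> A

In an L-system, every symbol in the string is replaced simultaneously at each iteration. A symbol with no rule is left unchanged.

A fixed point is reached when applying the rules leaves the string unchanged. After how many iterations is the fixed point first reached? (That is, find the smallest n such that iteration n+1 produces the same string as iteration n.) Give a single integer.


Answer: 1

Derivation:
Step 0: BBB
Step 1: AAA
Step 2: AAA  (unchanged — fixed point at step 1)


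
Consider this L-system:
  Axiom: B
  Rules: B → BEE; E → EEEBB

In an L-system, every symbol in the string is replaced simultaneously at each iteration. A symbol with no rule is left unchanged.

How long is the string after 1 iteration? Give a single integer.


Step 0: length = 1
Step 1: length = 3

Answer: 3


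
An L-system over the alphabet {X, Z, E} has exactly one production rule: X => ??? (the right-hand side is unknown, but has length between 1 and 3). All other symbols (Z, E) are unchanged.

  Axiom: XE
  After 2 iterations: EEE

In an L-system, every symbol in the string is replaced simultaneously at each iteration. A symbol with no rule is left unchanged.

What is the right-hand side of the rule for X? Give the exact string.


Trying X => EE:
  Step 0: XE
  Step 1: EEE
  Step 2: EEE
Matches the given result.

Answer: EE


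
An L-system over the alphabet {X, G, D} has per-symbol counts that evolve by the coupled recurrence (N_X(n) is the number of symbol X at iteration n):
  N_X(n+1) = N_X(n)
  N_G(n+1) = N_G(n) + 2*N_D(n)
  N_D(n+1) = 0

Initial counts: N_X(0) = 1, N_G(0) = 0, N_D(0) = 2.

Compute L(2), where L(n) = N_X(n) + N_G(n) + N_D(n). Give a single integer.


Answer: 5

Derivation:
Step 0: N_X=1, N_G=0, N_D=2, L=3
Step 1: N_X=1, N_G=4, N_D=0, L=5
Step 2: N_X=1, N_G=4, N_D=0, L=5


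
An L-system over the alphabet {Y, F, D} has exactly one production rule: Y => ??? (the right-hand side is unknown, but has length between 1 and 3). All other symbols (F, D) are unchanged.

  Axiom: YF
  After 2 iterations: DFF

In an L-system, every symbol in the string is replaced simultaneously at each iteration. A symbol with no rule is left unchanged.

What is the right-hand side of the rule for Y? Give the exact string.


Answer: DF

Derivation:
Trying Y => DF:
  Step 0: YF
  Step 1: DFF
  Step 2: DFF
Matches the given result.


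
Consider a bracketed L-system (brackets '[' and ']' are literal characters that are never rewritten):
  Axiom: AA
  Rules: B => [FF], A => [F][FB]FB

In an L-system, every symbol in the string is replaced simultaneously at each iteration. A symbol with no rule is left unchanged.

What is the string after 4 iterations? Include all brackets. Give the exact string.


Step 0: AA
Step 1: [F][FB]FB[F][FB]FB
Step 2: [F][F[FF]]F[FF][F][F[FF]]F[FF]
Step 3: [F][F[FF]]F[FF][F][F[FF]]F[FF]
Step 4: [F][F[FF]]F[FF][F][F[FF]]F[FF]

Answer: [F][F[FF]]F[FF][F][F[FF]]F[FF]


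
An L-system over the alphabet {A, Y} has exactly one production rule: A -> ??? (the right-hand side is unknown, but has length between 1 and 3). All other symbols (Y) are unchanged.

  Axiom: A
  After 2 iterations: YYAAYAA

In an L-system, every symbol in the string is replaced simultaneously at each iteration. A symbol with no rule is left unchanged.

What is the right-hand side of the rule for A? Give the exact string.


Answer: YAA

Derivation:
Trying A -> YAA:
  Step 0: A
  Step 1: YAA
  Step 2: YYAAYAA
Matches the given result.


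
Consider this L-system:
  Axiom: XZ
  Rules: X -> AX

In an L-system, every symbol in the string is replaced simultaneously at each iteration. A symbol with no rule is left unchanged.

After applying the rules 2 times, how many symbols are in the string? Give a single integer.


Step 0: length = 2
Step 1: length = 3
Step 2: length = 4

Answer: 4


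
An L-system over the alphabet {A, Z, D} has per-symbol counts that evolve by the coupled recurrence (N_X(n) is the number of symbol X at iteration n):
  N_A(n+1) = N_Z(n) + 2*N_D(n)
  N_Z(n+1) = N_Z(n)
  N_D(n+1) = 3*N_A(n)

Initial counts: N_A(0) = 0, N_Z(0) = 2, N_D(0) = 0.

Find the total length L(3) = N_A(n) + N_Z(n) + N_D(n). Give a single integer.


Step 0: N_A=0, N_Z=2, N_D=0, L=2
Step 1: N_A=2, N_Z=2, N_D=0, L=4
Step 2: N_A=2, N_Z=2, N_D=6, L=10
Step 3: N_A=14, N_Z=2, N_D=6, L=22

Answer: 22


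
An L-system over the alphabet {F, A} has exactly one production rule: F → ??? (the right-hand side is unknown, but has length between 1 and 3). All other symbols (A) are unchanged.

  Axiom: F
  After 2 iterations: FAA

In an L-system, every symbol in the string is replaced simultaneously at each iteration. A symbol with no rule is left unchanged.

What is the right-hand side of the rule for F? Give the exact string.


Trying F → FA:
  Step 0: F
  Step 1: FA
  Step 2: FAA
Matches the given result.

Answer: FA


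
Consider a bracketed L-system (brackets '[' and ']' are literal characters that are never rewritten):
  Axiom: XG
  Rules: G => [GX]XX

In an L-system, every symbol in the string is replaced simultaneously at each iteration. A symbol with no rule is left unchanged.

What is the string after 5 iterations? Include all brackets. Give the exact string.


Answer: X[[[[[GX]XXX]XXX]XXX]XXX]XX

Derivation:
Step 0: XG
Step 1: X[GX]XX
Step 2: X[[GX]XXX]XX
Step 3: X[[[GX]XXX]XXX]XX
Step 4: X[[[[GX]XXX]XXX]XXX]XX
Step 5: X[[[[[GX]XXX]XXX]XXX]XXX]XX


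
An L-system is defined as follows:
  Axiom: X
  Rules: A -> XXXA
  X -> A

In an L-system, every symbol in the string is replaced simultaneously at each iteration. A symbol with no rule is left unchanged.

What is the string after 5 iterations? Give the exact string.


Answer: AAAXXXAAAAXXXAAAAXXXAXXXAXXXAXXXAAAAXXXA

Derivation:
Step 0: X
Step 1: A
Step 2: XXXA
Step 3: AAAXXXA
Step 4: XXXAXXXAXXXAAAAXXXA
Step 5: AAAXXXAAAAXXXAAAAXXXAXXXAXXXAXXXAAAAXXXA


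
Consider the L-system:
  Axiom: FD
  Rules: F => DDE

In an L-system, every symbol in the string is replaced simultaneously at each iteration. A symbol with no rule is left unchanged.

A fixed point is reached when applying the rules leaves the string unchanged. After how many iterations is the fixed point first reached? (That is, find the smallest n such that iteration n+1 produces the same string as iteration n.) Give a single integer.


Step 0: FD
Step 1: DDED
Step 2: DDED  (unchanged — fixed point at step 1)

Answer: 1


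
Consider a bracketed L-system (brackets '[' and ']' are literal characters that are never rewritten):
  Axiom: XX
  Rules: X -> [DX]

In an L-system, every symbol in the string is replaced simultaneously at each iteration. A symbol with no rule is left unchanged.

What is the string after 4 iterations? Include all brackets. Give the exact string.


Step 0: XX
Step 1: [DX][DX]
Step 2: [D[DX]][D[DX]]
Step 3: [D[D[DX]]][D[D[DX]]]
Step 4: [D[D[D[DX]]]][D[D[D[DX]]]]

Answer: [D[D[D[DX]]]][D[D[D[DX]]]]


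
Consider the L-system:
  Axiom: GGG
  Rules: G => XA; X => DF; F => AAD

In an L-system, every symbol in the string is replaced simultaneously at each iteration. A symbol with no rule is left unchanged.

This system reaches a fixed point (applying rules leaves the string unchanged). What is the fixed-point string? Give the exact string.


Answer: DAADADAADADAADA

Derivation:
Step 0: GGG
Step 1: XAXAXA
Step 2: DFADFADFA
Step 3: DAADADAADADAADA
Step 4: DAADADAADADAADA  (unchanged — fixed point at step 3)


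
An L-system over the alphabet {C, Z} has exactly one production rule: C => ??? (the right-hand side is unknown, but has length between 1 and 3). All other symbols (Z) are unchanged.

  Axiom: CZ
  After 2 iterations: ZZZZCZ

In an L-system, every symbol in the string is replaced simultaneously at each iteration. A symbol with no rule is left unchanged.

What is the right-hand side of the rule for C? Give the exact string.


Answer: ZZC

Derivation:
Trying C => ZZC:
  Step 0: CZ
  Step 1: ZZCZ
  Step 2: ZZZZCZ
Matches the given result.


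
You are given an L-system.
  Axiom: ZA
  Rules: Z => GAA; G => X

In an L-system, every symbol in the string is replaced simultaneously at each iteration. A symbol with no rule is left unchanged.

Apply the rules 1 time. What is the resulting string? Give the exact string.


Answer: GAAA

Derivation:
Step 0: ZA
Step 1: GAAA


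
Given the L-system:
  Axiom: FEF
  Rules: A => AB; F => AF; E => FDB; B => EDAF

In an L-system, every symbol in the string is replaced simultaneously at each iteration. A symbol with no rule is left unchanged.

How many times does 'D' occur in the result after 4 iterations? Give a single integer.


Step 0: FEF  (0 'D')
Step 1: AFFDBAF  (1 'D')
Step 2: ABAFAFDEDAFABAF  (2 'D')
Step 3: ABEDAFABAFABAFDFDBDABAFABEDAFABAF  (5 'D')
Step 4: ABEDAFFDBDABAFABEDAFABAFABEDAFABAFDAFDEDAFDABEDAFABAFABEDAFFDBDABAFABEDAFABAF  (14 'D')

Answer: 14


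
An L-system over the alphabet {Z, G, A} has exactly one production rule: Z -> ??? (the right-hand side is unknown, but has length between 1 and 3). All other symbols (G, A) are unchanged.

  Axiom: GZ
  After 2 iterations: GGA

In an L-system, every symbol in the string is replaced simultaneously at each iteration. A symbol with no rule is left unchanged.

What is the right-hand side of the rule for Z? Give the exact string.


Trying Z -> GA:
  Step 0: GZ
  Step 1: GGA
  Step 2: GGA
Matches the given result.

Answer: GA


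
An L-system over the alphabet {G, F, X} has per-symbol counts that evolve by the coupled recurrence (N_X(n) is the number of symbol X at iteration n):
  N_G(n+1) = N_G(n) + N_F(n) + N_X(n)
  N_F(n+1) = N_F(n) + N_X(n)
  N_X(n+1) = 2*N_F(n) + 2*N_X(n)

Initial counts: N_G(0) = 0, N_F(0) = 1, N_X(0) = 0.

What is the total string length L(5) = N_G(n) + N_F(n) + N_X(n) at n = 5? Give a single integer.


Answer: 364

Derivation:
Step 0: N_G=0, N_F=1, N_X=0, L=1
Step 1: N_G=1, N_F=1, N_X=2, L=4
Step 2: N_G=4, N_F=3, N_X=6, L=13
Step 3: N_G=13, N_F=9, N_X=18, L=40
Step 4: N_G=40, N_F=27, N_X=54, L=121
Step 5: N_G=121, N_F=81, N_X=162, L=364


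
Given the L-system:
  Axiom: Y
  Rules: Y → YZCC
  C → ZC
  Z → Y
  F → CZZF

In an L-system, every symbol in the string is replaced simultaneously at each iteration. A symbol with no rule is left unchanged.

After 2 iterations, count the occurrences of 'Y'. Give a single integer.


Step 0: Y  (1 'Y')
Step 1: YZCC  (1 'Y')
Step 2: YZCCYZCZC  (2 'Y')

Answer: 2


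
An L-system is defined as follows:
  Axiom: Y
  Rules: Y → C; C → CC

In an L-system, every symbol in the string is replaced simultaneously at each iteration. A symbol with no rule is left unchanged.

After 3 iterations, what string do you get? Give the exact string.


Step 0: Y
Step 1: C
Step 2: CC
Step 3: CCCC

Answer: CCCC


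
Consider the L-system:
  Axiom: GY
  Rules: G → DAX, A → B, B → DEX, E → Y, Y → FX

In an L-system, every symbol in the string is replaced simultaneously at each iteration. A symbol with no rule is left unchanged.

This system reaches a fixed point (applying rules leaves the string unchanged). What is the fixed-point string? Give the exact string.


Step 0: GY
Step 1: DAXFX
Step 2: DBXFX
Step 3: DDEXXFX
Step 4: DDYXXFX
Step 5: DDFXXXFX
Step 6: DDFXXXFX  (unchanged — fixed point at step 5)

Answer: DDFXXXFX


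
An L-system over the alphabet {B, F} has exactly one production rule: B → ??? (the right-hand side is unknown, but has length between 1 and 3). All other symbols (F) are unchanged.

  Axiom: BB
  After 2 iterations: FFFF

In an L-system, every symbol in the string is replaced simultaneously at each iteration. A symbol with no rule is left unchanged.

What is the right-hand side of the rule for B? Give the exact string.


Trying B → FF:
  Step 0: BB
  Step 1: FFFF
  Step 2: FFFF
Matches the given result.

Answer: FF


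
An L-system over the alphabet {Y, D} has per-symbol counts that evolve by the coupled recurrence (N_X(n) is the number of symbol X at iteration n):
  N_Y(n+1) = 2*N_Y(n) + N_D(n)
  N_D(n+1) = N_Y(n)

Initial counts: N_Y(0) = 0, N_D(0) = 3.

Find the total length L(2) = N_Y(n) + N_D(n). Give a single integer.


Step 0: N_Y=0, N_D=3, L=3
Step 1: N_Y=3, N_D=0, L=3
Step 2: N_Y=6, N_D=3, L=9

Answer: 9


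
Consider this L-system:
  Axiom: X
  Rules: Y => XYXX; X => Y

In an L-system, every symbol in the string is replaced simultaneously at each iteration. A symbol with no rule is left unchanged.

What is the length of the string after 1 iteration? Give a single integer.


Answer: 1

Derivation:
Step 0: length = 1
Step 1: length = 1


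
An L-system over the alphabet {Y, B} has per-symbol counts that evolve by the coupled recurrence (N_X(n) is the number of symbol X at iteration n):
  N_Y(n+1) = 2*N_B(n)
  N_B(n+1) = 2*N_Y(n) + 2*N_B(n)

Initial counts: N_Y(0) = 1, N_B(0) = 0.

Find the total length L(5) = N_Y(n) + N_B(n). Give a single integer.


Step 0: N_Y=1, N_B=0, L=1
Step 1: N_Y=0, N_B=2, L=2
Step 2: N_Y=4, N_B=4, L=8
Step 3: N_Y=8, N_B=16, L=24
Step 4: N_Y=32, N_B=48, L=80
Step 5: N_Y=96, N_B=160, L=256

Answer: 256


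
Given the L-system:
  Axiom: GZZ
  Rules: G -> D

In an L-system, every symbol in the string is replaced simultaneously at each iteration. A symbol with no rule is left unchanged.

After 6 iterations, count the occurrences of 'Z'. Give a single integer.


Answer: 2

Derivation:
Step 0: GZZ  (2 'Z')
Step 1: DZZ  (2 'Z')
Step 2: DZZ  (2 'Z')
Step 3: DZZ  (2 'Z')
Step 4: DZZ  (2 'Z')
Step 5: DZZ  (2 'Z')
Step 6: DZZ  (2 'Z')


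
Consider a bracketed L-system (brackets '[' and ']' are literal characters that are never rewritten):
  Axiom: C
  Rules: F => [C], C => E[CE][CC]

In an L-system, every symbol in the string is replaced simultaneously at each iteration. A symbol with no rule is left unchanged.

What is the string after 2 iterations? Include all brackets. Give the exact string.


Answer: E[E[CE][CC]E][E[CE][CC]E[CE][CC]]

Derivation:
Step 0: C
Step 1: E[CE][CC]
Step 2: E[E[CE][CC]E][E[CE][CC]E[CE][CC]]


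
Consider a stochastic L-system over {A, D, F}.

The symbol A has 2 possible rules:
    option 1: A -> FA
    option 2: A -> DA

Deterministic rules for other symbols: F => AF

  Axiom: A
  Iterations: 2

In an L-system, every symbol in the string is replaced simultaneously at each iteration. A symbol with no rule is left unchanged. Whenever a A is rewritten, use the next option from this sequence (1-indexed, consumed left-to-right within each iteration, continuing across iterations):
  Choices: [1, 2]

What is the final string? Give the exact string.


Answer: AFDA

Derivation:
Step 0: A
Step 1: FA  (used choices [1])
Step 2: AFDA  (used choices [2])


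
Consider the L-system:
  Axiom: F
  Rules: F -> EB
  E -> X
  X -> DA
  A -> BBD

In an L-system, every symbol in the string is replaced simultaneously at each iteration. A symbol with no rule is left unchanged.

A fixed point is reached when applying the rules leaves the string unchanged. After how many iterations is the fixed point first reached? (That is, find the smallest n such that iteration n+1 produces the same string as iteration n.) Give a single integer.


Step 0: F
Step 1: EB
Step 2: XB
Step 3: DAB
Step 4: DBBDB
Step 5: DBBDB  (unchanged — fixed point at step 4)

Answer: 4


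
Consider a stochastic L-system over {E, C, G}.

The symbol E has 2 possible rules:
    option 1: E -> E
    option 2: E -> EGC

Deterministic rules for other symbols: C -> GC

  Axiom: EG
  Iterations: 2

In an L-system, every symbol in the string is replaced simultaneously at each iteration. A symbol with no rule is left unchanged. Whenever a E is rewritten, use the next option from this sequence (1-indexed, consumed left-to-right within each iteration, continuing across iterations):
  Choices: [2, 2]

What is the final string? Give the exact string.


Answer: EGCGGCG

Derivation:
Step 0: EG
Step 1: EGCG  (used choices [2])
Step 2: EGCGGCG  (used choices [2])


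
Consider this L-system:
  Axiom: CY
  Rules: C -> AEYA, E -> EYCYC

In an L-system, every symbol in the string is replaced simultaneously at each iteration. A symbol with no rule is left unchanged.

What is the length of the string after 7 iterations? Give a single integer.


Step 0: length = 2
Step 1: length = 5
Step 2: length = 9
Step 3: length = 19
Step 4: length = 37
Step 5: length = 75
Step 6: length = 149
Step 7: length = 299

Answer: 299


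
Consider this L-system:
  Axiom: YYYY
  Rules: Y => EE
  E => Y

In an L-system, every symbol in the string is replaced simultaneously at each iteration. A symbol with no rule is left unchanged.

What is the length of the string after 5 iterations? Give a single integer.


Step 0: length = 4
Step 1: length = 8
Step 2: length = 8
Step 3: length = 16
Step 4: length = 16
Step 5: length = 32

Answer: 32


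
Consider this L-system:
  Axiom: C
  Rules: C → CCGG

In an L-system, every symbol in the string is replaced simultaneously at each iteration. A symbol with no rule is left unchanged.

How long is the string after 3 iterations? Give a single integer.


Step 0: length = 1
Step 1: length = 4
Step 2: length = 10
Step 3: length = 22

Answer: 22


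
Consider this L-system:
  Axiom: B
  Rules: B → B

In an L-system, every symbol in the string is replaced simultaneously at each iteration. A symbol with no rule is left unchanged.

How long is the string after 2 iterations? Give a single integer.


Step 0: length = 1
Step 1: length = 1
Step 2: length = 1

Answer: 1


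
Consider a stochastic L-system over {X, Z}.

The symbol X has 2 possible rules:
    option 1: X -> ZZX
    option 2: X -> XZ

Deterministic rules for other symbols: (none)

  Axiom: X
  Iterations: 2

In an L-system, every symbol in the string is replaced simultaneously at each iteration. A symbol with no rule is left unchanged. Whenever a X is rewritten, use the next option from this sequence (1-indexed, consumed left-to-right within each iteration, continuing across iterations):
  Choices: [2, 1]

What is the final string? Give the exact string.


Step 0: X
Step 1: XZ  (used choices [2])
Step 2: ZZXZ  (used choices [1])

Answer: ZZXZ


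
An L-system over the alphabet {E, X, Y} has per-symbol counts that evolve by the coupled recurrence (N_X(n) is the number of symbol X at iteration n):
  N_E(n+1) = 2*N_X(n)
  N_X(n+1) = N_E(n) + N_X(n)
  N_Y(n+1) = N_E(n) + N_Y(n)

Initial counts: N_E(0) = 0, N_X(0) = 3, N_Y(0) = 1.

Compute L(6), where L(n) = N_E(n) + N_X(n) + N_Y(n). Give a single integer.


Step 0: N_E=0, N_X=3, N_Y=1, L=4
Step 1: N_E=6, N_X=3, N_Y=1, L=10
Step 2: N_E=6, N_X=9, N_Y=7, L=22
Step 3: N_E=18, N_X=15, N_Y=13, L=46
Step 4: N_E=30, N_X=33, N_Y=31, L=94
Step 5: N_E=66, N_X=63, N_Y=61, L=190
Step 6: N_E=126, N_X=129, N_Y=127, L=382

Answer: 382


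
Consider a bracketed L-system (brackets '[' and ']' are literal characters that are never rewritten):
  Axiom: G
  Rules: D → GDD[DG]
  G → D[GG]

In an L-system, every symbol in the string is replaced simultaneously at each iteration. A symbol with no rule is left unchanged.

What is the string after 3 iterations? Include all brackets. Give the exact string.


Answer: D[GG]GDD[DG]GDD[DG][GDD[DG]D[GG]][GDD[DG][D[GG]D[GG]]GDD[DG][D[GG]D[GG]]]

Derivation:
Step 0: G
Step 1: D[GG]
Step 2: GDD[DG][D[GG]D[GG]]
Step 3: D[GG]GDD[DG]GDD[DG][GDD[DG]D[GG]][GDD[DG][D[GG]D[GG]]GDD[DG][D[GG]D[GG]]]


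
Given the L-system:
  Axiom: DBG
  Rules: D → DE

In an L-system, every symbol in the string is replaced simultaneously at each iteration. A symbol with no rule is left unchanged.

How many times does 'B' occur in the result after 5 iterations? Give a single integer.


Step 0: DBG  (1 'B')
Step 1: DEBG  (1 'B')
Step 2: DEEBG  (1 'B')
Step 3: DEEEBG  (1 'B')
Step 4: DEEEEBG  (1 'B')
Step 5: DEEEEEBG  (1 'B')

Answer: 1


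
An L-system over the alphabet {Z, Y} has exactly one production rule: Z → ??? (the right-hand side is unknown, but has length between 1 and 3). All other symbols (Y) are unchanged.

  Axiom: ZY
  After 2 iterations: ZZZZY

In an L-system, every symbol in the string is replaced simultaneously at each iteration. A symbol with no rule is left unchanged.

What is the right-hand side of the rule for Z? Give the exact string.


Answer: ZZ

Derivation:
Trying Z → ZZ:
  Step 0: ZY
  Step 1: ZZY
  Step 2: ZZZZY
Matches the given result.


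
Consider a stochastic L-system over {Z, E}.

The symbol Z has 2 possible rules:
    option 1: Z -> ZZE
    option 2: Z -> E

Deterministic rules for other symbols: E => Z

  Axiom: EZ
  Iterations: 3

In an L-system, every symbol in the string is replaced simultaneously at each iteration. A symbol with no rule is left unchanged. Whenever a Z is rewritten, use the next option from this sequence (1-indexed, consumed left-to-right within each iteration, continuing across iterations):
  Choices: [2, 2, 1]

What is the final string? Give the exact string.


Step 0: EZ
Step 1: ZE  (used choices [2])
Step 2: EZ  (used choices [2])
Step 3: ZZZE  (used choices [1])

Answer: ZZZE


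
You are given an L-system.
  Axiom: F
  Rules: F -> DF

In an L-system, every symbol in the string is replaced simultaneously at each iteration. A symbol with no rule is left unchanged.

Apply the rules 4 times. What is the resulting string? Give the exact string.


Answer: DDDDF

Derivation:
Step 0: F
Step 1: DF
Step 2: DDF
Step 3: DDDF
Step 4: DDDDF


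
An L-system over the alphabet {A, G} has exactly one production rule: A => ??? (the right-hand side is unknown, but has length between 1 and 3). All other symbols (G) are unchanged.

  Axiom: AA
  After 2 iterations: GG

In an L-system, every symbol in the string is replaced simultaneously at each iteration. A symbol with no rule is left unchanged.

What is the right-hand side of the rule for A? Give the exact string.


Answer: G

Derivation:
Trying A => G:
  Step 0: AA
  Step 1: GG
  Step 2: GG
Matches the given result.
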